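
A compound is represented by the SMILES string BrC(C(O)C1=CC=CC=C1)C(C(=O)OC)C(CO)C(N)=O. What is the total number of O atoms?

5

Scan the SMILES for O atoms (remember two-letter symbols like Cl and Br are single atoms).
Oxygen count: 5.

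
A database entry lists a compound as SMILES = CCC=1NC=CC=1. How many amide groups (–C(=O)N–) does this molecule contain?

Scan the SMILES for the amide motif — none present.

0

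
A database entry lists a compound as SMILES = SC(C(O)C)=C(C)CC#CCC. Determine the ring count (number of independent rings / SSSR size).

In SMILES, each pair of matching ring-closure digits denotes one ring-closing bond; the number of such bonds equals the number of independent rings.
Ring-closure bonds here: 0.

0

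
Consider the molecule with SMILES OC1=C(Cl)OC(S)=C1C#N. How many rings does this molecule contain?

1

In SMILES, each pair of matching ring-closure digits denotes one ring-closing bond; the number of such bonds equals the number of independent rings.
Ring-closure bonds here: 1.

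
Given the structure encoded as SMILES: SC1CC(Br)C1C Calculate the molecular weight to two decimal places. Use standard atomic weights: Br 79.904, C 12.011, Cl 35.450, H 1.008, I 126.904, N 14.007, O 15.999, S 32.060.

181.09 g/mol

First, the molecular formula is C5H9BrS (counting implicit H from valence).
  Br: 1 × 79.904 = 79.904
  C: 5 × 12.011 = 60.055
  H: 9 × 1.008 = 9.072
  S: 1 × 32.060 = 32.060
Sum: 1×79.904 + 5×12.011 + 9×1.008 + 1×32.060 = 181.091 → 181.09 g/mol.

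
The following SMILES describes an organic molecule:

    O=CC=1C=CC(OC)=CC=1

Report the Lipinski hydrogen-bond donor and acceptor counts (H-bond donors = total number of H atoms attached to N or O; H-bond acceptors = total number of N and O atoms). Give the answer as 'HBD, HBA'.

Donors: find every N or O and count the H atoms it carries.
  atom 1 (O): bond orders sum to 2 → 0 H
  atom 7 (O): bond orders sum to 2 → 0 H
Lipinski HBD = 0.
Acceptors: N atoms = 0, O atoms = 2 → HBA = 2.

0, 2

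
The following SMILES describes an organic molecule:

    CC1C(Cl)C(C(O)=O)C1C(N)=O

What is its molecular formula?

Walk through each heavy atom and fill implicit hydrogens from standard valence (C 4, N 3, O 2, S 2, halogen 1):
  atom 1: C, bond orders sum to 1 (valence 4) → 3 H
  atom 2: C, bond orders sum to 3 (valence 4) → 1 H
  atom 3: C, bond orders sum to 3 (valence 4) → 1 H
  atom 4: Cl (halogen, monovalent) → 0 H
  atom 5: C, bond orders sum to 3 (valence 4) → 1 H
  atom 6: C, bond orders sum to 4 (valence 4) → 0 H
  atom 7: O, bond orders sum to 1 (valence 2) → 1 H
  atom 8: O, bond orders sum to 2 (valence 2) → 0 H
  atom 9: C, bond orders sum to 3 (valence 4) → 1 H
  atom 10: C, bond orders sum to 4 (valence 4) → 0 H
  atom 11: N, bond orders sum to 1 (valence 3) → 2 H
  atom 12: O, bond orders sum to 2 (valence 2) → 0 H
Totals → C:7, H:10, Cl:1, N:1, O:3.

C7H10ClNO3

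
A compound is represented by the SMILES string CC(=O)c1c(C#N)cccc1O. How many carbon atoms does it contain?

9

Count every carbon token in the SMILES (each C, including those in ring-closure positions and inside branches).
Carbon count: 9.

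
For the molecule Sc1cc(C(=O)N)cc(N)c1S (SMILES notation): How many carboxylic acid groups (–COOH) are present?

Scan the SMILES for the carboxylic acid motif — none present.
Groups that are present: 1 amide, 1 primary amine, 2 thiol.

0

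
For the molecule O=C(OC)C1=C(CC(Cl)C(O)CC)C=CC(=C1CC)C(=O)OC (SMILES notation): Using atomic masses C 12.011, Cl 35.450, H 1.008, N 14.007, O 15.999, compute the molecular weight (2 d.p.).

342.82 g/mol

First, the molecular formula is C17H23ClO5 (counting implicit H from valence).
  C: 17 × 12.011 = 204.187
  Cl: 1 × 35.450 = 35.450
  H: 23 × 1.008 = 23.184
  O: 5 × 15.999 = 79.995
Sum: 17×12.011 + 1×35.450 + 23×1.008 + 5×15.999 = 342.816 → 342.82 g/mol.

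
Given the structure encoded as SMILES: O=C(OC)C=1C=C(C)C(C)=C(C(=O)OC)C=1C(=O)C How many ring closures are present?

In SMILES, each pair of matching ring-closure digits denotes one ring-closing bond; the number of such bonds equals the number of independent rings.
Ring-closure bonds here: 1.

1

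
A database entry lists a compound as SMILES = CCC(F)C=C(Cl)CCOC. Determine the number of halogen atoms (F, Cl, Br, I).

2

Halogen atoms appear at heavy-atom positions 4, 7 (1×Cl, 1×F).
Other groups present: 1 alkene, 1 ether.
Halogen count: 2.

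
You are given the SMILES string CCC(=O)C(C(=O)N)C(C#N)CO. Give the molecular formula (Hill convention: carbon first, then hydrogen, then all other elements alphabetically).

Walk through each heavy atom and fill implicit hydrogens from standard valence (C 4, N 3, O 2, S 2, halogen 1):
  atom 1: C, bond orders sum to 1 (valence 4) → 3 H
  atom 2: C, bond orders sum to 2 (valence 4) → 2 H
  atom 3: C, bond orders sum to 4 (valence 4) → 0 H
  atom 4: O, bond orders sum to 2 (valence 2) → 0 H
  atom 5: C, bond orders sum to 3 (valence 4) → 1 H
  atom 6: C, bond orders sum to 4 (valence 4) → 0 H
  atom 7: O, bond orders sum to 2 (valence 2) → 0 H
  atom 8: N, bond orders sum to 1 (valence 3) → 2 H
  atom 9: C, bond orders sum to 3 (valence 4) → 1 H
  atom 10: C, bond orders sum to 4 (valence 4) → 0 H
  atom 11: N, bond orders sum to 3 (valence 3) → 0 H
  atom 12: C, bond orders sum to 2 (valence 4) → 2 H
  atom 13: O, bond orders sum to 1 (valence 2) → 1 H
Totals → C:8, H:12, N:2, O:3.

C8H12N2O3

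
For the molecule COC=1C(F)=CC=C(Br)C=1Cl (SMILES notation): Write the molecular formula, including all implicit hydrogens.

C7H5BrClFO

Walk through each heavy atom and fill implicit hydrogens from standard valence (C 4, N 3, O 2, S 2, halogen 1):
  atom 1: C, bond orders sum to 1 (valence 4) → 3 H
  atom 2: O, bond orders sum to 2 (valence 2) → 0 H
  atom 3: C, bond orders sum to 4 (valence 4) → 0 H
  atom 4: C, bond orders sum to 4 (valence 4) → 0 H
  atom 5: F (halogen, monovalent) → 0 H
  atom 6: C, bond orders sum to 3 (valence 4) → 1 H
  atom 7: C, bond orders sum to 3 (valence 4) → 1 H
  atom 8: C, bond orders sum to 4 (valence 4) → 0 H
  atom 9: Br (halogen, monovalent) → 0 H
  atom 10: C, bond orders sum to 4 (valence 4) → 0 H
  atom 11: Cl (halogen, monovalent) → 0 H
Totals → C:7, H:5, Br:1, Cl:1, F:1, O:1.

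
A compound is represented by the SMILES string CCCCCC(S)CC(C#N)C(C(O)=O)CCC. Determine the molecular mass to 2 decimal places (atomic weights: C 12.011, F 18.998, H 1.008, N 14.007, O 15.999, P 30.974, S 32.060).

271.42 g/mol

First, the molecular formula is C14H25NO2S (counting implicit H from valence).
  C: 14 × 12.011 = 168.154
  H: 25 × 1.008 = 25.200
  N: 1 × 14.007 = 14.007
  O: 2 × 15.999 = 31.998
  S: 1 × 32.060 = 32.060
Sum: 14×12.011 + 25×1.008 + 1×14.007 + 2×15.999 + 1×32.060 = 271.419 → 271.42 g/mol.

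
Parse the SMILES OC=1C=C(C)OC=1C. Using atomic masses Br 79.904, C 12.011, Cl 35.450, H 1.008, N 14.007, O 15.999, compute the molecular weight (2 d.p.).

112.13 g/mol

First, the molecular formula is C6H8O2 (counting implicit H from valence).
  C: 6 × 12.011 = 72.066
  H: 8 × 1.008 = 8.064
  O: 2 × 15.999 = 31.998
Sum: 6×12.011 + 8×1.008 + 2×15.999 = 112.128 → 112.13 g/mol.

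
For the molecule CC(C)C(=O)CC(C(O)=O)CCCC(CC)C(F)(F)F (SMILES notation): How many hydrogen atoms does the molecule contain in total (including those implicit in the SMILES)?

Walk through each heavy atom and fill implicit hydrogens from standard valence (C 4, N 3, O 2, S 2, halogen 1):
  atom 1: C, bond orders sum to 1 (valence 4) → 3 H
  atom 2: C, bond orders sum to 3 (valence 4) → 1 H
  atom 3: C, bond orders sum to 1 (valence 4) → 3 H
  atom 4: C, bond orders sum to 4 (valence 4) → 0 H
  atom 5: O, bond orders sum to 2 (valence 2) → 0 H
  atom 6: C, bond orders sum to 2 (valence 4) → 2 H
  atom 7: C, bond orders sum to 3 (valence 4) → 1 H
  atom 8: C, bond orders sum to 4 (valence 4) → 0 H
  atom 9: O, bond orders sum to 1 (valence 2) → 1 H
  atom 10: O, bond orders sum to 2 (valence 2) → 0 H
  atom 11: C, bond orders sum to 2 (valence 4) → 2 H
  atom 12: C, bond orders sum to 2 (valence 4) → 2 H
  atom 13: C, bond orders sum to 2 (valence 4) → 2 H
  atom 14: C, bond orders sum to 3 (valence 4) → 1 H
  atom 15: C, bond orders sum to 2 (valence 4) → 2 H
  atom 16: C, bond orders sum to 1 (valence 4) → 3 H
  atom 17: C, bond orders sum to 4 (valence 4) → 0 H
  atom 18: F (halogen, monovalent) → 0 H
  atom 19: F (halogen, monovalent) → 0 H
  atom 20: F (halogen, monovalent) → 0 H
Total hydrogens: 23.

23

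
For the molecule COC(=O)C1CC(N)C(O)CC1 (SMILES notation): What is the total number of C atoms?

Count every carbon token in the SMILES (each C, including those in ring-closure positions and inside branches).
Carbon count: 8.

8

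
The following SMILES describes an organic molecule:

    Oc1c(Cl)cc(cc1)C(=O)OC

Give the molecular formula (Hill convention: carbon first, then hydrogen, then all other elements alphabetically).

Walk through each heavy atom and fill implicit hydrogens from standard valence (C 4, N 3, O 2, S 2, halogen 1); for lowercase aromatic atoms, an aromatic c carries 1 H when it has two neighbours and 0 H with three, and aromatic n carries 0 H:
  atom 1: O, bond orders sum to 1 (valence 2) → 1 H
  atom 2: aromatic c, 3 neighbours → 0 H
  atom 3: aromatic c, 3 neighbours → 0 H
  atom 4: Cl (halogen, monovalent) → 0 H
  atom 5: aromatic c, 2 neighbours → 1 H
  atom 6: aromatic c, 3 neighbours → 0 H
  atom 7: aromatic c, 2 neighbours → 1 H
  atom 8: aromatic c, 2 neighbours → 1 H
  atom 9: C, bond orders sum to 4 (valence 4) → 0 H
  atom 10: O, bond orders sum to 2 (valence 2) → 0 H
  atom 11: O, bond orders sum to 2 (valence 2) → 0 H
  atom 12: C, bond orders sum to 1 (valence 4) → 3 H
Totals → C:8, H:7, Cl:1, O:3.
In Hill order: C8H7ClO3.

C8H7ClO3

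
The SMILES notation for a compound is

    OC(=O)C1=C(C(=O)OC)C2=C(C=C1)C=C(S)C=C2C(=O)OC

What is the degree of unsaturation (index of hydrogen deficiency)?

Degree of unsaturation = (number of rings) + (number of π bonds).
Ring closures in the SMILES: 2.
π bonds: 8 double bonds (each 1 DoU) → 8 DoU from unsaturation.
Total DoU = 2 + 8 = 10.

10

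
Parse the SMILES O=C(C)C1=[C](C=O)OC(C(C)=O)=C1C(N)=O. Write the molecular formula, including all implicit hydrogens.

Walk through each heavy atom and fill implicit hydrogens from standard valence (C 4, N 3, O 2, S 2, halogen 1):
  atom 1: O, bond orders sum to 2 (valence 2) → 0 H
  atom 2: C, bond orders sum to 4 (valence 4) → 0 H
  atom 3: C, bond orders sum to 1 (valence 4) → 3 H
  atom 4: C, bond orders sum to 4 (valence 4) → 0 H
  atom 5: C with explicit H count 0
  atom 6: C, bond orders sum to 3 (valence 4) → 1 H
  atom 7: O, bond orders sum to 2 (valence 2) → 0 H
  atom 8: O, bond orders sum to 2 (valence 2) → 0 H
  atom 9: C, bond orders sum to 4 (valence 4) → 0 H
  atom 10: C, bond orders sum to 4 (valence 4) → 0 H
  atom 11: C, bond orders sum to 1 (valence 4) → 3 H
  atom 12: O, bond orders sum to 2 (valence 2) → 0 H
  atom 13: C, bond orders sum to 4 (valence 4) → 0 H
  atom 14: C, bond orders sum to 4 (valence 4) → 0 H
  atom 15: N, bond orders sum to 1 (valence 3) → 2 H
  atom 16: O, bond orders sum to 2 (valence 2) → 0 H
Totals → C:10, H:9, N:1, O:5.

C10H9NO5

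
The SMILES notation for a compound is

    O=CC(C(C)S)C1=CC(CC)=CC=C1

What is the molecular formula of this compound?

Walk through each heavy atom and fill implicit hydrogens from standard valence (C 4, N 3, O 2, S 2, halogen 1):
  atom 1: O, bond orders sum to 2 (valence 2) → 0 H
  atom 2: C, bond orders sum to 3 (valence 4) → 1 H
  atom 3: C, bond orders sum to 3 (valence 4) → 1 H
  atom 4: C, bond orders sum to 3 (valence 4) → 1 H
  atom 5: C, bond orders sum to 1 (valence 4) → 3 H
  atom 6: S, bond orders sum to 1 (valence 2) → 1 H
  atom 7: C, bond orders sum to 4 (valence 4) → 0 H
  atom 8: C, bond orders sum to 3 (valence 4) → 1 H
  atom 9: C, bond orders sum to 4 (valence 4) → 0 H
  atom 10: C, bond orders sum to 2 (valence 4) → 2 H
  atom 11: C, bond orders sum to 1 (valence 4) → 3 H
  atom 12: C, bond orders sum to 3 (valence 4) → 1 H
  atom 13: C, bond orders sum to 3 (valence 4) → 1 H
  atom 14: C, bond orders sum to 3 (valence 4) → 1 H
Totals → C:12, H:16, O:1, S:1.
In Hill order: C12H16OS.

C12H16OS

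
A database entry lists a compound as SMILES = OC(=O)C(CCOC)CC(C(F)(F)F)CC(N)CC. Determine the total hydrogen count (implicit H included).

22

Walk through each heavy atom and fill implicit hydrogens from standard valence (C 4, N 3, O 2, S 2, halogen 1):
  atom 1: O, bond orders sum to 1 (valence 2) → 1 H
  atom 2: C, bond orders sum to 4 (valence 4) → 0 H
  atom 3: O, bond orders sum to 2 (valence 2) → 0 H
  atom 4: C, bond orders sum to 3 (valence 4) → 1 H
  atom 5: C, bond orders sum to 2 (valence 4) → 2 H
  atom 6: C, bond orders sum to 2 (valence 4) → 2 H
  atom 7: O, bond orders sum to 2 (valence 2) → 0 H
  atom 8: C, bond orders sum to 1 (valence 4) → 3 H
  atom 9: C, bond orders sum to 2 (valence 4) → 2 H
  atom 10: C, bond orders sum to 3 (valence 4) → 1 H
  atom 11: C, bond orders sum to 4 (valence 4) → 0 H
  atom 12: F (halogen, monovalent) → 0 H
  atom 13: F (halogen, monovalent) → 0 H
  atom 14: F (halogen, monovalent) → 0 H
  atom 15: C, bond orders sum to 2 (valence 4) → 2 H
  atom 16: C, bond orders sum to 3 (valence 4) → 1 H
  atom 17: N, bond orders sum to 1 (valence 3) → 2 H
  atom 18: C, bond orders sum to 2 (valence 4) → 2 H
  atom 19: C, bond orders sum to 1 (valence 4) → 3 H
Total hydrogens: 22.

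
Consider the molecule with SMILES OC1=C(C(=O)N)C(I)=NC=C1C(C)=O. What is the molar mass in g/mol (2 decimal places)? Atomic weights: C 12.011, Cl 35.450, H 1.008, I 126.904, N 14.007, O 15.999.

First, the molecular formula is C8H7IN2O3 (counting implicit H from valence).
  C: 8 × 12.011 = 96.088
  H: 7 × 1.008 = 7.056
  I: 1 × 126.904 = 126.904
  N: 2 × 14.007 = 28.014
  O: 3 × 15.999 = 47.997
Sum: 8×12.011 + 7×1.008 + 1×126.904 + 2×14.007 + 3×15.999 = 306.059 → 306.06 g/mol.

306.06 g/mol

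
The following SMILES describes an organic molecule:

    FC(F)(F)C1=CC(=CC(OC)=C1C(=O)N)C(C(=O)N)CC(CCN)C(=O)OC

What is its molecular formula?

C17H22F3N3O5

Walk through each heavy atom and fill implicit hydrogens from standard valence (C 4, N 3, O 2, S 2, halogen 1):
  atom 1: F (halogen, monovalent) → 0 H
  atom 2: C, bond orders sum to 4 (valence 4) → 0 H
  atom 3: F (halogen, monovalent) → 0 H
  atom 4: F (halogen, monovalent) → 0 H
  atom 5: C, bond orders sum to 4 (valence 4) → 0 H
  atom 6: C, bond orders sum to 3 (valence 4) → 1 H
  atom 7: C, bond orders sum to 4 (valence 4) → 0 H
  atom 8: C, bond orders sum to 3 (valence 4) → 1 H
  atom 9: C, bond orders sum to 4 (valence 4) → 0 H
  atom 10: O, bond orders sum to 2 (valence 2) → 0 H
  atom 11: C, bond orders sum to 1 (valence 4) → 3 H
  atom 12: C, bond orders sum to 4 (valence 4) → 0 H
  atom 13: C, bond orders sum to 4 (valence 4) → 0 H
  atom 14: O, bond orders sum to 2 (valence 2) → 0 H
  atom 15: N, bond orders sum to 1 (valence 3) → 2 H
  atom 16: C, bond orders sum to 3 (valence 4) → 1 H
  atom 17: C, bond orders sum to 4 (valence 4) → 0 H
  atom 18: O, bond orders sum to 2 (valence 2) → 0 H
  atom 19: N, bond orders sum to 1 (valence 3) → 2 H
  atom 20: C, bond orders sum to 2 (valence 4) → 2 H
  atom 21: C, bond orders sum to 3 (valence 4) → 1 H
  atom 22: C, bond orders sum to 2 (valence 4) → 2 H
  atom 23: C, bond orders sum to 2 (valence 4) → 2 H
  atom 24: N, bond orders sum to 1 (valence 3) → 2 H
  atom 25: C, bond orders sum to 4 (valence 4) → 0 H
  atom 26: O, bond orders sum to 2 (valence 2) → 0 H
  atom 27: O, bond orders sum to 2 (valence 2) → 0 H
  atom 28: C, bond orders sum to 1 (valence 4) → 3 H
Totals → C:17, H:22, F:3, N:3, O:5.
In Hill order: C17H22F3N3O5.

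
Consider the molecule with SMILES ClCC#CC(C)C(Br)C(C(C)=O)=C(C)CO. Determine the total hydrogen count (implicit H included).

Walk through each heavy atom and fill implicit hydrogens from standard valence (C 4, N 3, O 2, S 2, halogen 1):
  atom 1: Cl (halogen, monovalent) → 0 H
  atom 2: C, bond orders sum to 2 (valence 4) → 2 H
  atom 3: C, bond orders sum to 4 (valence 4) → 0 H
  atom 4: C, bond orders sum to 4 (valence 4) → 0 H
  atom 5: C, bond orders sum to 3 (valence 4) → 1 H
  atom 6: C, bond orders sum to 1 (valence 4) → 3 H
  atom 7: C, bond orders sum to 3 (valence 4) → 1 H
  atom 8: Br (halogen, monovalent) → 0 H
  atom 9: C, bond orders sum to 4 (valence 4) → 0 H
  atom 10: C, bond orders sum to 4 (valence 4) → 0 H
  atom 11: C, bond orders sum to 1 (valence 4) → 3 H
  atom 12: O, bond orders sum to 2 (valence 2) → 0 H
  atom 13: C, bond orders sum to 4 (valence 4) → 0 H
  atom 14: C, bond orders sum to 1 (valence 4) → 3 H
  atom 15: C, bond orders sum to 2 (valence 4) → 2 H
  atom 16: O, bond orders sum to 1 (valence 2) → 1 H
Total hydrogens: 16.

16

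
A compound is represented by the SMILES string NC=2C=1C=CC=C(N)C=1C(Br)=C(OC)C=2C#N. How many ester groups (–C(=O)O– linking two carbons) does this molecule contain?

0

Scan the SMILES for the ester motif — none present.
Groups that are present: 1 ether, 1 nitrile, 2 primary amine.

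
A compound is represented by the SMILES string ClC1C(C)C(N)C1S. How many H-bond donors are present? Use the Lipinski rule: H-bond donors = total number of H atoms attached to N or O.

2

Donors: find every N or O and count the H atoms it carries.
  atom 6 (N): bond orders sum to 1 → 2 H
Lipinski HBD = 2.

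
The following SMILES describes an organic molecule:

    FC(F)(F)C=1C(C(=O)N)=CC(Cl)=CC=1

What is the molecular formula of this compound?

Walk through each heavy atom and fill implicit hydrogens from standard valence (C 4, N 3, O 2, S 2, halogen 1):
  atom 1: F (halogen, monovalent) → 0 H
  atom 2: C, bond orders sum to 4 (valence 4) → 0 H
  atom 3: F (halogen, monovalent) → 0 H
  atom 4: F (halogen, monovalent) → 0 H
  atom 5: C, bond orders sum to 4 (valence 4) → 0 H
  atom 6: C, bond orders sum to 4 (valence 4) → 0 H
  atom 7: C, bond orders sum to 4 (valence 4) → 0 H
  atom 8: O, bond orders sum to 2 (valence 2) → 0 H
  atom 9: N, bond orders sum to 1 (valence 3) → 2 H
  atom 10: C, bond orders sum to 3 (valence 4) → 1 H
  atom 11: C, bond orders sum to 4 (valence 4) → 0 H
  atom 12: Cl (halogen, monovalent) → 0 H
  atom 13: C, bond orders sum to 3 (valence 4) → 1 H
  atom 14: C, bond orders sum to 3 (valence 4) → 1 H
Totals → C:8, H:5, Cl:1, F:3, N:1, O:1.
In Hill order: C8H5ClF3NO.

C8H5ClF3NO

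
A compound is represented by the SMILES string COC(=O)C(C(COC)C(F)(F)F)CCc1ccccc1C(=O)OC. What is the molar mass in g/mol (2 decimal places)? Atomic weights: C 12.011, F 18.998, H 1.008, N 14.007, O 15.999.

362.34 g/mol

First, the molecular formula is C17H21F3O5 (counting implicit H from valence).
  C: 17 × 12.011 = 204.187
  F: 3 × 18.998 = 56.994
  H: 21 × 1.008 = 21.168
  O: 5 × 15.999 = 79.995
Sum: 17×12.011 + 3×18.998 + 21×1.008 + 5×15.999 = 362.344 → 362.34 g/mol.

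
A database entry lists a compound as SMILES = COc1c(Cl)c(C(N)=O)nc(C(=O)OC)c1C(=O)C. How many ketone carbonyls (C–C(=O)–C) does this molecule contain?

1

The ketone motif appears at heavy-atom position 17 in the SMILES.
Other groups present: 1 amide, 1 ester, 1 ether.
Ketone count: 1.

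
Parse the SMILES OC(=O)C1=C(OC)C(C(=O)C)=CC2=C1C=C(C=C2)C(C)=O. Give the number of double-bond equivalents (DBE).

Molecular formula: C16H14O5.
DoU = (2C + 2 + N − H − X) / 2, where X is the halogen count and O/S are ignored.
    = (2·16 + 2 + 0 − 14 − 0) / 2 = 20 / 2 = 10.

10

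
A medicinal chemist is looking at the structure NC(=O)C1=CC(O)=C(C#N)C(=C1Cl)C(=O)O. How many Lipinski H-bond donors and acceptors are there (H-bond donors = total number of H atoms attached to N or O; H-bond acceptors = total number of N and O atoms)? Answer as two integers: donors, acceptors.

Donors: find every N or O and count the H atoms it carries.
  atom 1 (N): bond orders sum to 1 → 2 H
  atom 3 (O): bond orders sum to 2 → 0 H
  atom 7 (O): bond orders sum to 1 → 1 H
  atom 10 (N): bond orders sum to 3 → 0 H
  atom 15 (O): bond orders sum to 2 → 0 H
  atom 16 (O): bond orders sum to 1 → 1 H
Lipinski HBD = 4.
Acceptors: N atoms = 2, O atoms = 4 → HBA = 6.

4, 6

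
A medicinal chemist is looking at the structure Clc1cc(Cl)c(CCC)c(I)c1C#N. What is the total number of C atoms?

10

Count every carbon token in the SMILES (each C, including those in ring-closure positions and inside branches).
Carbon count: 10.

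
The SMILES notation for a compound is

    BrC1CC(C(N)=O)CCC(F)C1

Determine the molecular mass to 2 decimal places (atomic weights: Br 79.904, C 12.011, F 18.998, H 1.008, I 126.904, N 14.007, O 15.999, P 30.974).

First, the molecular formula is C8H13BrFNO (counting implicit H from valence).
  Br: 1 × 79.904 = 79.904
  C: 8 × 12.011 = 96.088
  F: 1 × 18.998 = 18.998
  H: 13 × 1.008 = 13.104
  N: 1 × 14.007 = 14.007
  O: 1 × 15.999 = 15.999
Sum: 1×79.904 + 8×12.011 + 1×18.998 + 13×1.008 + 1×14.007 + 1×15.999 = 238.100 → 238.10 g/mol.

238.10 g/mol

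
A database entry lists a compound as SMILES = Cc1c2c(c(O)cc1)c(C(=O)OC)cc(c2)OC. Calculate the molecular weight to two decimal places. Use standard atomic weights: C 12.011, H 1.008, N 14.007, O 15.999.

First, the molecular formula is C14H14O4 (counting implicit H from valence).
  C: 14 × 12.011 = 168.154
  H: 14 × 1.008 = 14.112
  O: 4 × 15.999 = 63.996
Sum: 14×12.011 + 14×1.008 + 4×15.999 = 246.262 → 246.26 g/mol.

246.26 g/mol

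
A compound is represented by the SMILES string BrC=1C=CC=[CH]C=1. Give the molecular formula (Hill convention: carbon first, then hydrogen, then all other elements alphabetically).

C6H5Br

Walk through each heavy atom and fill implicit hydrogens from standard valence (C 4, N 3, O 2, S 2, halogen 1):
  atom 1: Br (halogen, monovalent) → 0 H
  atom 2: C, bond orders sum to 4 (valence 4) → 0 H
  atom 3: C, bond orders sum to 3 (valence 4) → 1 H
  atom 4: C, bond orders sum to 3 (valence 4) → 1 H
  atom 5: C, bond orders sum to 3 (valence 4) → 1 H
  atom 6: C with explicit H count 1
  atom 7: C, bond orders sum to 3 (valence 4) → 1 H
Totals → C:6, H:5, Br:1.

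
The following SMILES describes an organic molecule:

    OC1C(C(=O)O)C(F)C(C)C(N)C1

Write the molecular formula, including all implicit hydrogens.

C8H14FNO3

Walk through each heavy atom and fill implicit hydrogens from standard valence (C 4, N 3, O 2, S 2, halogen 1):
  atom 1: O, bond orders sum to 1 (valence 2) → 1 H
  atom 2: C, bond orders sum to 3 (valence 4) → 1 H
  atom 3: C, bond orders sum to 3 (valence 4) → 1 H
  atom 4: C, bond orders sum to 4 (valence 4) → 0 H
  atom 5: O, bond orders sum to 2 (valence 2) → 0 H
  atom 6: O, bond orders sum to 1 (valence 2) → 1 H
  atom 7: C, bond orders sum to 3 (valence 4) → 1 H
  atom 8: F (halogen, monovalent) → 0 H
  atom 9: C, bond orders sum to 3 (valence 4) → 1 H
  atom 10: C, bond orders sum to 1 (valence 4) → 3 H
  atom 11: C, bond orders sum to 3 (valence 4) → 1 H
  atom 12: N, bond orders sum to 1 (valence 3) → 2 H
  atom 13: C, bond orders sum to 2 (valence 4) → 2 H
Totals → C:8, H:14, F:1, N:1, O:3.
In Hill order: C8H14FNO3.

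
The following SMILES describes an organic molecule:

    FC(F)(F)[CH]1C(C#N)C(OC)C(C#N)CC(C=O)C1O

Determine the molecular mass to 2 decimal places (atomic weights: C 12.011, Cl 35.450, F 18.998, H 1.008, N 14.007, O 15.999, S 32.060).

First, the molecular formula is C12H13F3N2O3 (counting implicit H from valence).
  C: 12 × 12.011 = 144.132
  F: 3 × 18.998 = 56.994
  H: 13 × 1.008 = 13.104
  N: 2 × 14.007 = 28.014
  O: 3 × 15.999 = 47.997
Sum: 12×12.011 + 3×18.998 + 13×1.008 + 2×14.007 + 3×15.999 = 290.241 → 290.24 g/mol.

290.24 g/mol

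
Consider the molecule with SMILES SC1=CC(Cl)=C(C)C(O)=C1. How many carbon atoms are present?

Count every carbon token in the SMILES (each C, including those in ring-closure positions and inside branches).
Carbon count: 7.

7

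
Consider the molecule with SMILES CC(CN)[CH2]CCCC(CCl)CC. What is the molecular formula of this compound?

C11H24ClN

Walk through each heavy atom and fill implicit hydrogens from standard valence (C 4, N 3, O 2, S 2, halogen 1):
  atom 1: C, bond orders sum to 1 (valence 4) → 3 H
  atom 2: C, bond orders sum to 3 (valence 4) → 1 H
  atom 3: C, bond orders sum to 2 (valence 4) → 2 H
  atom 4: N, bond orders sum to 1 (valence 3) → 2 H
  atom 5: C with explicit H count 2
  atom 6: C, bond orders sum to 2 (valence 4) → 2 H
  atom 7: C, bond orders sum to 2 (valence 4) → 2 H
  atom 8: C, bond orders sum to 2 (valence 4) → 2 H
  atom 9: C, bond orders sum to 3 (valence 4) → 1 H
  atom 10: C, bond orders sum to 2 (valence 4) → 2 H
  atom 11: Cl (halogen, monovalent) → 0 H
  atom 12: C, bond orders sum to 2 (valence 4) → 2 H
  atom 13: C, bond orders sum to 1 (valence 4) → 3 H
Totals → C:11, H:24, Cl:1, N:1.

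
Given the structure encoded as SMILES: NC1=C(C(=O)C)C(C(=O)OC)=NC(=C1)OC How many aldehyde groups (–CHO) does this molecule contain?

0

Scan the SMILES for the aldehyde motif — none present.
Groups that are present: 1 ester, 1 ether, 1 ketone, 1 primary amine.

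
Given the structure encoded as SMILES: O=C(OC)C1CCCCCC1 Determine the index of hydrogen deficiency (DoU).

Molecular formula: C9H16O2.
DoU = (2C + 2 + N − H − X) / 2, where X is the halogen count and O/S are ignored.
    = (2·9 + 2 + 0 − 16 − 0) / 2 = 4 / 2 = 2.

2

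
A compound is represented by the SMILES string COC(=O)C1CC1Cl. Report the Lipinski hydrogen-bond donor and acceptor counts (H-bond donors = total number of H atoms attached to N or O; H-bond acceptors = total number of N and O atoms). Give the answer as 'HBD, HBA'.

Donors: find every N or O and count the H atoms it carries.
  atom 2 (O): bond orders sum to 2 → 0 H
  atom 4 (O): bond orders sum to 2 → 0 H
Lipinski HBD = 0.
Acceptors: N atoms = 0, O atoms = 2 → HBA = 2.

0, 2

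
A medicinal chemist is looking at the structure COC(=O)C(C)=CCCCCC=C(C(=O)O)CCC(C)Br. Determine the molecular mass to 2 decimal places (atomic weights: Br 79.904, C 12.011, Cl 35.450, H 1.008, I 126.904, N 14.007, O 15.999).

First, the molecular formula is C16H25BrO4 (counting implicit H from valence).
  Br: 1 × 79.904 = 79.904
  C: 16 × 12.011 = 192.176
  H: 25 × 1.008 = 25.200
  O: 4 × 15.999 = 63.996
Sum: 1×79.904 + 16×12.011 + 25×1.008 + 4×15.999 = 361.276 → 361.28 g/mol.

361.28 g/mol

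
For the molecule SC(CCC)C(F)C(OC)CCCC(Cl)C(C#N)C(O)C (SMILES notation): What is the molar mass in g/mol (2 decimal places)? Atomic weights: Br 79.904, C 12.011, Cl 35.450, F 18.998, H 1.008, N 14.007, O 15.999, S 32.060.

First, the molecular formula is C15H27ClFNO2S (counting implicit H from valence).
  C: 15 × 12.011 = 180.165
  Cl: 1 × 35.450 = 35.450
  F: 1 × 18.998 = 18.998
  H: 27 × 1.008 = 27.216
  N: 1 × 14.007 = 14.007
  O: 2 × 15.999 = 31.998
  S: 1 × 32.060 = 32.060
Sum: 15×12.011 + 1×35.450 + 1×18.998 + 27×1.008 + 1×14.007 + 2×15.999 + 1×32.060 = 339.894 → 339.89 g/mol.

339.89 g/mol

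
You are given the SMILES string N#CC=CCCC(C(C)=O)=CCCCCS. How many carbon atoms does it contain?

13

Count every carbon token in the SMILES (each C, including those in ring-closure positions and inside branches).
Carbon count: 13.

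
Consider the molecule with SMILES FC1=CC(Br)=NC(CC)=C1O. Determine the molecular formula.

Walk through each heavy atom and fill implicit hydrogens from standard valence (C 4, N 3, O 2, S 2, halogen 1):
  atom 1: F (halogen, monovalent) → 0 H
  atom 2: C, bond orders sum to 4 (valence 4) → 0 H
  atom 3: C, bond orders sum to 3 (valence 4) → 1 H
  atom 4: C, bond orders sum to 4 (valence 4) → 0 H
  atom 5: Br (halogen, monovalent) → 0 H
  atom 6: N, bond orders sum to 3 (valence 3) → 0 H
  atom 7: C, bond orders sum to 4 (valence 4) → 0 H
  atom 8: C, bond orders sum to 2 (valence 4) → 2 H
  atom 9: C, bond orders sum to 1 (valence 4) → 3 H
  atom 10: C, bond orders sum to 4 (valence 4) → 0 H
  atom 11: O, bond orders sum to 1 (valence 2) → 1 H
Totals → C:7, H:7, Br:1, F:1, N:1, O:1.
In Hill order: C7H7BrFNO.

C7H7BrFNO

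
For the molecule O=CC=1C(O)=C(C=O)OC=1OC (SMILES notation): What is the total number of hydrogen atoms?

6

Walk through each heavy atom and fill implicit hydrogens from standard valence (C 4, N 3, O 2, S 2, halogen 1):
  atom 1: O, bond orders sum to 2 (valence 2) → 0 H
  atom 2: C, bond orders sum to 3 (valence 4) → 1 H
  atom 3: C, bond orders sum to 4 (valence 4) → 0 H
  atom 4: C, bond orders sum to 4 (valence 4) → 0 H
  atom 5: O, bond orders sum to 1 (valence 2) → 1 H
  atom 6: C, bond orders sum to 4 (valence 4) → 0 H
  atom 7: C, bond orders sum to 3 (valence 4) → 1 H
  atom 8: O, bond orders sum to 2 (valence 2) → 0 H
  atom 9: O, bond orders sum to 2 (valence 2) → 0 H
  atom 10: C, bond orders sum to 4 (valence 4) → 0 H
  atom 11: O, bond orders sum to 2 (valence 2) → 0 H
  atom 12: C, bond orders sum to 1 (valence 4) → 3 H
Total hydrogens: 6.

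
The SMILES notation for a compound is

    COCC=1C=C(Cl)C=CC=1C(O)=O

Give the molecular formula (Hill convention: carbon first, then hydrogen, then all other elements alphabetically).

Walk through each heavy atom and fill implicit hydrogens from standard valence (C 4, N 3, O 2, S 2, halogen 1):
  atom 1: C, bond orders sum to 1 (valence 4) → 3 H
  atom 2: O, bond orders sum to 2 (valence 2) → 0 H
  atom 3: C, bond orders sum to 2 (valence 4) → 2 H
  atom 4: C, bond orders sum to 4 (valence 4) → 0 H
  atom 5: C, bond orders sum to 3 (valence 4) → 1 H
  atom 6: C, bond orders sum to 4 (valence 4) → 0 H
  atom 7: Cl (halogen, monovalent) → 0 H
  atom 8: C, bond orders sum to 3 (valence 4) → 1 H
  atom 9: C, bond orders sum to 3 (valence 4) → 1 H
  atom 10: C, bond orders sum to 4 (valence 4) → 0 H
  atom 11: C, bond orders sum to 4 (valence 4) → 0 H
  atom 12: O, bond orders sum to 1 (valence 2) → 1 H
  atom 13: O, bond orders sum to 2 (valence 2) → 0 H
Totals → C:9, H:9, Cl:1, O:3.
In Hill order: C9H9ClO3.

C9H9ClO3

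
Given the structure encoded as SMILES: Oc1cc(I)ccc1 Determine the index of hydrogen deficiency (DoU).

4

Molecular formula: C6H5IO.
DoU = (2C + 2 + N − H − X) / 2, where X is the halogen count and O/S are ignored.
    = (2·6 + 2 + 0 − 5 − 1) / 2 = 8 / 2 = 4.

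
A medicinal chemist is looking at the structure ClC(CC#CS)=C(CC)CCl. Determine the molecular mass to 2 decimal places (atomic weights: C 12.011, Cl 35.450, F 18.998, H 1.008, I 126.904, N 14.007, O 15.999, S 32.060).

209.13 g/mol

First, the molecular formula is C8H10Cl2S (counting implicit H from valence).
  C: 8 × 12.011 = 96.088
  Cl: 2 × 35.450 = 70.900
  H: 10 × 1.008 = 10.080
  S: 1 × 32.060 = 32.060
Sum: 8×12.011 + 2×35.450 + 10×1.008 + 1×32.060 = 209.128 → 209.13 g/mol.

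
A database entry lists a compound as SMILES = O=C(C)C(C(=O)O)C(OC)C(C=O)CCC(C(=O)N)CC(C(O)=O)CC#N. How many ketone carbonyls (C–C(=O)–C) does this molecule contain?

1

The ketone motif appears at heavy-atom position 2 in the SMILES.
Other groups present: 1 aldehyde, 1 amide, 2 carboxylic acid, 1 ether, 1 nitrile.
Ketone count: 1.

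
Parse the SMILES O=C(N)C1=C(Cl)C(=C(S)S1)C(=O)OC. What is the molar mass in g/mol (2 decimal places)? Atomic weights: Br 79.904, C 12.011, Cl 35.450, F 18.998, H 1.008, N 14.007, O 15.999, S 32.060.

251.70 g/mol

First, the molecular formula is C7H6ClNO3S2 (counting implicit H from valence).
  C: 7 × 12.011 = 84.077
  Cl: 1 × 35.450 = 35.450
  H: 6 × 1.008 = 6.048
  N: 1 × 14.007 = 14.007
  O: 3 × 15.999 = 47.997
  S: 2 × 32.060 = 64.120
Sum: 7×12.011 + 1×35.450 + 6×1.008 + 1×14.007 + 3×15.999 + 2×32.060 = 251.699 → 251.70 g/mol.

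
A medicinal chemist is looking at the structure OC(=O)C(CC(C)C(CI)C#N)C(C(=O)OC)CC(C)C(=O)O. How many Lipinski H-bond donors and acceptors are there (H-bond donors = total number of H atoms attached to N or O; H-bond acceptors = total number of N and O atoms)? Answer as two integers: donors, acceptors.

Donors: find every N or O and count the H atoms it carries.
  atom 1 (O): bond orders sum to 1 → 1 H
  atom 3 (O): bond orders sum to 2 → 0 H
  atom 12 (N): bond orders sum to 3 → 0 H
  atom 15 (O): bond orders sum to 2 → 0 H
  atom 16 (O): bond orders sum to 2 → 0 H
  atom 22 (O): bond orders sum to 2 → 0 H
  atom 23 (O): bond orders sum to 1 → 1 H
Lipinski HBD = 2.
Acceptors: N atoms = 1, O atoms = 6 → HBA = 7.

2, 7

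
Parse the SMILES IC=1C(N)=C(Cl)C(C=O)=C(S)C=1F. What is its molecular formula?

Walk through each heavy atom and fill implicit hydrogens from standard valence (C 4, N 3, O 2, S 2, halogen 1):
  atom 1: I (halogen, monovalent) → 0 H
  atom 2: C, bond orders sum to 4 (valence 4) → 0 H
  atom 3: C, bond orders sum to 4 (valence 4) → 0 H
  atom 4: N, bond orders sum to 1 (valence 3) → 2 H
  atom 5: C, bond orders sum to 4 (valence 4) → 0 H
  atom 6: Cl (halogen, monovalent) → 0 H
  atom 7: C, bond orders sum to 4 (valence 4) → 0 H
  atom 8: C, bond orders sum to 3 (valence 4) → 1 H
  atom 9: O, bond orders sum to 2 (valence 2) → 0 H
  atom 10: C, bond orders sum to 4 (valence 4) → 0 H
  atom 11: S, bond orders sum to 1 (valence 2) → 1 H
  atom 12: C, bond orders sum to 4 (valence 4) → 0 H
  atom 13: F (halogen, monovalent) → 0 H
Totals → C:7, H:4, Cl:1, F:1, I:1, N:1, O:1, S:1.
In Hill order: C7H4ClFINOS.

C7H4ClFINOS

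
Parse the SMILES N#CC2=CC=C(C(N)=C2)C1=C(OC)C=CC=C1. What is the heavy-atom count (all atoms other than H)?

17

Every atom symbol written in the SMILES (organic subset) is one heavy atom; implicit H are not written.
Heavy atoms by element → C:14, N:2, O:1.
Total: 17.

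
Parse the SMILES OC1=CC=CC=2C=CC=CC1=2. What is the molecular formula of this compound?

C10H8O

Walk through each heavy atom and fill implicit hydrogens from standard valence (C 4, N 3, O 2, S 2, halogen 1):
  atom 1: O, bond orders sum to 1 (valence 2) → 1 H
  atom 2: C, bond orders sum to 4 (valence 4) → 0 H
  atom 3: C, bond orders sum to 3 (valence 4) → 1 H
  atom 4: C, bond orders sum to 3 (valence 4) → 1 H
  atom 5: C, bond orders sum to 3 (valence 4) → 1 H
  atom 6: C, bond orders sum to 4 (valence 4) → 0 H
  atom 7: C, bond orders sum to 3 (valence 4) → 1 H
  atom 8: C, bond orders sum to 3 (valence 4) → 1 H
  atom 9: C, bond orders sum to 3 (valence 4) → 1 H
  atom 10: C, bond orders sum to 3 (valence 4) → 1 H
  atom 11: C, bond orders sum to 4 (valence 4) → 0 H
Totals → C:10, H:8, O:1.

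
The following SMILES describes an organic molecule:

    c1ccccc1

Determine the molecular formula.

Walk through each heavy atom and fill implicit hydrogens from standard valence (C 4, N 3, O 2, S 2, halogen 1); for lowercase aromatic atoms, an aromatic c carries 1 H when it has two neighbours and 0 H with three, and aromatic n carries 0 H:
  atom 1: aromatic c, 2 neighbours → 1 H
  atom 2: aromatic c, 2 neighbours → 1 H
  atom 3: aromatic c, 2 neighbours → 1 H
  atom 4: aromatic c, 2 neighbours → 1 H
  atom 5: aromatic c, 2 neighbours → 1 H
  atom 6: aromatic c, 2 neighbours → 1 H
Totals → C:6, H:6.
In Hill order: C6H6.

C6H6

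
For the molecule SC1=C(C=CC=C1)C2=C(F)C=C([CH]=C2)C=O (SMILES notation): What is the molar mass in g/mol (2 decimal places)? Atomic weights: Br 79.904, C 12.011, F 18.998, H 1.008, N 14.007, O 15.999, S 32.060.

First, the molecular formula is C13H9FOS (counting implicit H from valence).
  C: 13 × 12.011 = 156.143
  F: 1 × 18.998 = 18.998
  H: 9 × 1.008 = 9.072
  O: 1 × 15.999 = 15.999
  S: 1 × 32.060 = 32.060
Sum: 13×12.011 + 1×18.998 + 9×1.008 + 1×15.999 + 1×32.060 = 232.272 → 232.27 g/mol.

232.27 g/mol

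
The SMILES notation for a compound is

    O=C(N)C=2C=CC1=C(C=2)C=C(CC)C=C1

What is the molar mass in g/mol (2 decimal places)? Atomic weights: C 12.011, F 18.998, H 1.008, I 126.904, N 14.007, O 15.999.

199.25 g/mol

First, the molecular formula is C13H13NO (counting implicit H from valence).
  C: 13 × 12.011 = 156.143
  H: 13 × 1.008 = 13.104
  N: 1 × 14.007 = 14.007
  O: 1 × 15.999 = 15.999
Sum: 13×12.011 + 13×1.008 + 1×14.007 + 1×15.999 = 199.253 → 199.25 g/mol.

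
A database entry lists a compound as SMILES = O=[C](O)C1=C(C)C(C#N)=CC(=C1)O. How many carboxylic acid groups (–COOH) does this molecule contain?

1

The carboxylic acid motif appears at heavy-atom position 2 in the SMILES.
Other groups present: 1 hydroxyl, 1 nitrile.
Carboxylic acid count: 1.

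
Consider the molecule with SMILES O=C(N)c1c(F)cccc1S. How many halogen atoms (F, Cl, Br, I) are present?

Halogen atoms appear at heavy-atom position 6 (1×F).
Other groups present: 1 amide, 1 thiol.
Halogen count: 1.

1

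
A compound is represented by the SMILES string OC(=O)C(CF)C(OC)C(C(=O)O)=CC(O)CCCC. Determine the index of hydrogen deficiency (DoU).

Molecular formula: C13H21FO6.
DoU = (2C + 2 + N − H − X) / 2, where X is the halogen count and O/S are ignored.
    = (2·13 + 2 + 0 − 21 − 1) / 2 = 6 / 2 = 3.

3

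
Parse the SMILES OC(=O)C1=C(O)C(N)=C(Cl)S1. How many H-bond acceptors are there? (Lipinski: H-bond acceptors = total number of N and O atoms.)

4

N atoms: 1; O atoms: 3.
Lipinski HBA = 1 + 3 = 4.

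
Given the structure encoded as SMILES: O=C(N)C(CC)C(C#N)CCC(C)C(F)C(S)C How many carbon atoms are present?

13

Count every carbon token in the SMILES (each C, including those in ring-closure positions and inside branches).
Carbon count: 13.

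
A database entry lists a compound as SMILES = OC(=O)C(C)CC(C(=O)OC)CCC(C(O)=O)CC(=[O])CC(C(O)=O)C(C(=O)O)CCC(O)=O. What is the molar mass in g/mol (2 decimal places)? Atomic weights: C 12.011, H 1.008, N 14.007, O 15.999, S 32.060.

First, the molecular formula is C21H30O13 (counting implicit H from valence).
  C: 21 × 12.011 = 252.231
  H: 30 × 1.008 = 30.240
  O: 13 × 15.999 = 207.987
Sum: 21×12.011 + 30×1.008 + 13×15.999 = 490.458 → 490.46 g/mol.

490.46 g/mol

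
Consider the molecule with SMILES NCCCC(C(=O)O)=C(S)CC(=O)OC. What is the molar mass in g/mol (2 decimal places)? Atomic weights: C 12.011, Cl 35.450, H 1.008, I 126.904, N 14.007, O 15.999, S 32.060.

233.28 g/mol

First, the molecular formula is C9H15NO4S (counting implicit H from valence).
  C: 9 × 12.011 = 108.099
  H: 15 × 1.008 = 15.120
  N: 1 × 14.007 = 14.007
  O: 4 × 15.999 = 63.996
  S: 1 × 32.060 = 32.060
Sum: 9×12.011 + 15×1.008 + 1×14.007 + 4×15.999 + 1×32.060 = 233.282 → 233.28 g/mol.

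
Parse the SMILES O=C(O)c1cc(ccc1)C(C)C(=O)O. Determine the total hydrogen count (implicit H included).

Walk through each heavy atom and fill implicit hydrogens from standard valence (C 4, N 3, O 2, S 2, halogen 1); for lowercase aromatic atoms, an aromatic c carries 1 H when it has two neighbours and 0 H with three, and aromatic n carries 0 H:
  atom 1: O, bond orders sum to 2 (valence 2) → 0 H
  atom 2: C, bond orders sum to 4 (valence 4) → 0 H
  atom 3: O, bond orders sum to 1 (valence 2) → 1 H
  atom 4: aromatic c, 3 neighbours → 0 H
  atom 5: aromatic c, 2 neighbours → 1 H
  atom 6: aromatic c, 3 neighbours → 0 H
  atom 7: aromatic c, 2 neighbours → 1 H
  atom 8: aromatic c, 2 neighbours → 1 H
  atom 9: aromatic c, 2 neighbours → 1 H
  atom 10: C, bond orders sum to 3 (valence 4) → 1 H
  atom 11: C, bond orders sum to 1 (valence 4) → 3 H
  atom 12: C, bond orders sum to 4 (valence 4) → 0 H
  atom 13: O, bond orders sum to 2 (valence 2) → 0 H
  atom 14: O, bond orders sum to 1 (valence 2) → 1 H
Total hydrogens: 10.

10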